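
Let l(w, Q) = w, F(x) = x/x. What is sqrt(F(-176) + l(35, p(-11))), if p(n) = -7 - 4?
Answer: 6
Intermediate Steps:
p(n) = -11
F(x) = 1
sqrt(F(-176) + l(35, p(-11))) = sqrt(1 + 35) = sqrt(36) = 6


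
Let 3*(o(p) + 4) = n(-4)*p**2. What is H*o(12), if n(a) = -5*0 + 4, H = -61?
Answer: -11468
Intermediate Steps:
n(a) = 4 (n(a) = 0 + 4 = 4)
o(p) = -4 + 4*p**2/3 (o(p) = -4 + (4*p**2)/3 = -4 + 4*p**2/3)
H*o(12) = -61*(-4 + (4/3)*12**2) = -61*(-4 + (4/3)*144) = -61*(-4 + 192) = -61*188 = -11468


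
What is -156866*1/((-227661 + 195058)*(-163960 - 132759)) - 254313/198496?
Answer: -2460237184702877/1920236321346272 ≈ -1.2812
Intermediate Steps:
-156866*1/((-227661 + 195058)*(-163960 - 132759)) - 254313/198496 = -156866/((-296719*(-32603))) - 254313*1/198496 = -156866/9673929557 - 254313/198496 = -2460237184702877/1920236321346272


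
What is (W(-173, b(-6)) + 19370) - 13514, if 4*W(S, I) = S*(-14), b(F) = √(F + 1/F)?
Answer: 12923/2 ≈ 6461.5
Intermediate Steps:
W(S, I) = -7*S/2 (W(S, I) = (S*(-14))/4 = (-14*S)/4 = -7*S/2)
(W(-173, b(-6)) + 19370) - 13514 = (-7/2*(-173) + 19370) - 13514 = (1211/2 + 19370) - 13514 = 39951/2 - 13514 = 12923/2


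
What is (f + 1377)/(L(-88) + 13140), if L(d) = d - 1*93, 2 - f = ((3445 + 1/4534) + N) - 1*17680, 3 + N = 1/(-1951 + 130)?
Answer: 128940420151/106994869026 ≈ 1.2051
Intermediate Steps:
N = -5464/1821 (N = -3 + 1/(-1951 + 130) = -3 + 1/(-1821) = -3 - 1/1821 = -5464/1821 ≈ -3.0005)
f = 117571338073/8256414 (f = 2 - (((3445 + 1/4534) - 5464/1821) - 1*17680) = 2 - (((3445 + 1/4534) - 5464/1821) - 17680) = 2 - ((15619631/4534 - 5464/1821) - 17680) = 2 - (28418574275/8256414 - 17680) = 2 - 1*(-117554825245/8256414) = 2 + 117554825245/8256414 = 117571338073/8256414 ≈ 14240.)
L(d) = -93 + d (L(d) = d - 93 = -93 + d)
(f + 1377)/(L(-88) + 13140) = (117571338073/8256414 + 1377)/((-93 - 88) + 13140) = 128940420151/(8256414*(-181 + 13140)) = (128940420151/8256414)/12959 = (128940420151/8256414)*(1/12959) = 128940420151/106994869026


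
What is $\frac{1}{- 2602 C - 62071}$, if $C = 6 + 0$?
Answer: $- \frac{1}{77683} \approx -1.2873 \cdot 10^{-5}$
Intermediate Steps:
$C = 6$
$\frac{1}{- 2602 C - 62071} = \frac{1}{\left(-2602\right) 6 - 62071} = \frac{1}{-15612 - 62071} = \frac{1}{-77683} = - \frac{1}{77683}$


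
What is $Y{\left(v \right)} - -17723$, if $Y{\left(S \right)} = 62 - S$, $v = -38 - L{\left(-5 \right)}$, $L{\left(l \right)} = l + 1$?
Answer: $17819$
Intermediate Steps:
$L{\left(l \right)} = 1 + l$
$v = -34$ ($v = -38 - \left(1 - 5\right) = -38 - -4 = -38 + 4 = -34$)
$Y{\left(v \right)} - -17723 = \left(62 - -34\right) - -17723 = \left(62 + 34\right) + 17723 = 96 + 17723 = 17819$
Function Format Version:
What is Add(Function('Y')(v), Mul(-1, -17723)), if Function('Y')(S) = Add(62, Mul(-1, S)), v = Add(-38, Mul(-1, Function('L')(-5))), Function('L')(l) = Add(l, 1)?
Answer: 17819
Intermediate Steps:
Function('L')(l) = Add(1, l)
v = -34 (v = Add(-38, Mul(-1, Add(1, -5))) = Add(-38, Mul(-1, -4)) = Add(-38, 4) = -34)
Add(Function('Y')(v), Mul(-1, -17723)) = Add(Add(62, Mul(-1, -34)), Mul(-1, -17723)) = Add(Add(62, 34), 17723) = Add(96, 17723) = 17819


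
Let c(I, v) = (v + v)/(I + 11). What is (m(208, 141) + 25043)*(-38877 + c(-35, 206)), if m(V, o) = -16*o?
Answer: -5317688255/6 ≈ -8.8628e+8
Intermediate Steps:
c(I, v) = 2*v/(11 + I) (c(I, v) = (2*v)/(11 + I) = 2*v/(11 + I))
(m(208, 141) + 25043)*(-38877 + c(-35, 206)) = (-16*141 + 25043)*(-38877 + 2*206/(11 - 35)) = (-2256 + 25043)*(-38877 + 2*206/(-24)) = 22787*(-38877 + 2*206*(-1/24)) = 22787*(-38877 - 103/6) = 22787*(-233365/6) = -5317688255/6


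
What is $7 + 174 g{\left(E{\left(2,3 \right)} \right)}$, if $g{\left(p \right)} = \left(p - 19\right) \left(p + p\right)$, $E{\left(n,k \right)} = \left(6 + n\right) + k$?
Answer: $-30617$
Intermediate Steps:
$E{\left(n,k \right)} = 6 + k + n$
$g{\left(p \right)} = 2 p \left(-19 + p\right)$ ($g{\left(p \right)} = \left(-19 + p\right) 2 p = 2 p \left(-19 + p\right)$)
$7 + 174 g{\left(E{\left(2,3 \right)} \right)} = 7 + 174 \cdot 2 \left(6 + 3 + 2\right) \left(-19 + \left(6 + 3 + 2\right)\right) = 7 + 174 \cdot 2 \cdot 11 \left(-19 + 11\right) = 7 + 174 \cdot 2 \cdot 11 \left(-8\right) = 7 + 174 \left(-176\right) = 7 - 30624 = -30617$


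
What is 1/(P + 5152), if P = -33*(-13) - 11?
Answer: 1/5570 ≈ 0.00017953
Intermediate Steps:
P = 418 (P = 429 - 11 = 418)
1/(P + 5152) = 1/(418 + 5152) = 1/5570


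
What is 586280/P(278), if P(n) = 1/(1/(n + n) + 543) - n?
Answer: -88501604260/41965073 ≈ -2108.9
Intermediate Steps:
P(n) = 1/(543 + 1/(2*n)) - n (P(n) = 1/(1/(2*n) + 543) - n = 1/(543 + 1/(2*n)) - n)
586280/P(278) = 586280/((278*(1 - 1086*278)/(1 + 1086*278))) = 586280/((278*(1 - 301908)/(1 + 301908))) = 586280/((278*(-301907)/301909)) = 586280/((278*(1/301909)*(-301907))) = 586280/(-83930146/301909) = 586280*(-301909/83930146) = -88501604260/41965073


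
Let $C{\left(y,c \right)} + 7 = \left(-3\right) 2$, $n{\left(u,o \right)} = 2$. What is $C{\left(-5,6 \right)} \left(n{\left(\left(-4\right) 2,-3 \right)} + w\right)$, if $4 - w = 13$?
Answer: $91$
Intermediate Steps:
$C{\left(y,c \right)} = -13$ ($C{\left(y,c \right)} = -7 - 6 = -13$)
$w = -9$ ($w = 4 - 13 = -9$)
$C{\left(-5,6 \right)} \left(n{\left(\left(-4\right) 2,-3 \right)} + w\right) = - 13 \left(2 - 9\right) = \left(-13\right) \left(-7\right) = 91$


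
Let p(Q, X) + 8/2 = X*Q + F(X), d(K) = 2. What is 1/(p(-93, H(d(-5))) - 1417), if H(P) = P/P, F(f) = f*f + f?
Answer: -1/1512 ≈ -0.00066138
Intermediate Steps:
F(f) = f + f² (F(f) = f² + f = f + f²)
H(P) = 1
p(Q, X) = -4 + Q*X + X*(1 + X) (p(Q, X) = -4 + (X*Q + X*(1 + X)) = -4 + (Q*X + X*(1 + X)) = -4 + Q*X + X*(1 + X))
1/(p(-93, H(d(-5))) - 1417) = 1/((-4 - 93*1 + 1*(1 + 1)) - 1417) = 1/((-4 - 93 + 1*2) - 1417) = 1/((-4 - 93 + 2) - 1417) = 1/(-95 - 1417) = 1/(-1512) = -1/1512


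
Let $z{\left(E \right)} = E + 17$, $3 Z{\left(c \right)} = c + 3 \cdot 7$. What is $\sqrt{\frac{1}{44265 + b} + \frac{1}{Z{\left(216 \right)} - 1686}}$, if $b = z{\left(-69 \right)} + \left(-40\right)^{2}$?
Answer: $\frac{31 i \sqrt{3386588586}}{73621491} \approx 0.024504 i$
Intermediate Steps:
$Z{\left(c \right)} = 7 + \frac{c}{3}$ ($Z{\left(c \right)} = \frac{c + 3 \cdot 7}{3} = \frac{c + 21}{3} = \frac{21 + c}{3} = 7 + \frac{c}{3}$)
$z{\left(E \right)} = 17 + E$
$b = 1548$ ($b = \left(17 - 69\right) + \left(-40\right)^{2} = -52 + 1600 = 1548$)
$\sqrt{\frac{1}{44265 + b} + \frac{1}{Z{\left(216 \right)} - 1686}} = \sqrt{\frac{1}{44265 + 1548} + \frac{1}{\left(7 + \frac{1}{3} \cdot 216\right) - 1686}} = \sqrt{\frac{1}{45813} + \frac{1}{\left(7 + 72\right) - 1686}} = \sqrt{\frac{1}{45813} + \frac{1}{79 - 1686}} = \sqrt{\frac{1}{45813} + \frac{1}{-1607}} = \sqrt{\frac{1}{45813} - \frac{1}{1607}} = \sqrt{- \frac{44206}{73621491}} = \frac{31 i \sqrt{3386588586}}{73621491}$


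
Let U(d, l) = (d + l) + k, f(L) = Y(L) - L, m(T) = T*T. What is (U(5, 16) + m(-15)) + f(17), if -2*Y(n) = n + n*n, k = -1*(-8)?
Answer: 84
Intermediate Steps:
m(T) = T**2
k = 8
Y(n) = -n/2 - n**2/2 (Y(n) = -(n + n*n)/2 = -(n + n**2)/2 = -n/2 - n**2/2)
f(L) = -L - L*(1 + L)/2 (f(L) = -L*(1 + L)/2 - L = -L - L*(1 + L)/2)
U(d, l) = 8 + d + l (U(d, l) = (d + l) + 8 = 8 + d + l)
(U(5, 16) + m(-15)) + f(17) = ((8 + 5 + 16) + (-15)**2) + (1/2)*17*(-3 - 1*17) = (29 + 225) + (1/2)*17*(-3 - 17) = 254 + (1/2)*17*(-20) = 254 - 170 = 84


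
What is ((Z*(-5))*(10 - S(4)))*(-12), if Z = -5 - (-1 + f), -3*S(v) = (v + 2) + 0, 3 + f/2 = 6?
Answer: -7200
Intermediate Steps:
f = 6 (f = -6 + 2*6 = -6 + 12 = 6)
S(v) = -⅔ - v/3 (S(v) = -((v + 2) + 0)/3 = -((2 + v) + 0)/3 = -(2 + v)/3 = -⅔ - v/3)
Z = -10 (Z = -5 - (-1 + 6) = -5 - 1*5 = -5 - 5 = -10)
((Z*(-5))*(10 - S(4)))*(-12) = ((-10*(-5))*(10 - (-⅔ - ⅓*4)))*(-12) = (50*(10 - (-⅔ - 4/3)))*(-12) = (50*(10 - 1*(-2)))*(-12) = (50*(10 + 2))*(-12) = (50*12)*(-12) = 600*(-12) = -7200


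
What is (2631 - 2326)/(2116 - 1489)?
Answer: 305/627 ≈ 0.48644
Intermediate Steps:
(2631 - 2326)/(2116 - 1489) = 305/627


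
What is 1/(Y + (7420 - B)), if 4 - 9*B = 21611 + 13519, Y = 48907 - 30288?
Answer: 9/269477 ≈ 3.3398e-5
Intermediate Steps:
Y = 18619
B = -35126/9 (B = 4/9 - (21611 + 13519)/9 = 4/9 - ⅑*35130 = 4/9 - 11710/3 = -35126/9 ≈ -3902.9)
1/(Y + (7420 - B)) = 1/(18619 + (7420 - 1*(-35126/9))) = 1/(18619 + (7420 + 35126/9)) = 1/(18619 + 101906/9) = 1/(269477/9) = 9/269477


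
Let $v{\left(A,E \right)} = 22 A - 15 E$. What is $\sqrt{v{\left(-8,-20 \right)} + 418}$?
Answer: $\sqrt{542} \approx 23.281$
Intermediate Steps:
$v{\left(A,E \right)} = - 15 E + 22 A$
$\sqrt{v{\left(-8,-20 \right)} + 418} = \sqrt{\left(\left(-15\right) \left(-20\right) + 22 \left(-8\right)\right) + 418} = \sqrt{\left(300 - 176\right) + 418} = \sqrt{124 + 418} = \sqrt{542}$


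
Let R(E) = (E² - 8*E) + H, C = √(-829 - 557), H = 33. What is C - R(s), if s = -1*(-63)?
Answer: -3498 + 3*I*√154 ≈ -3498.0 + 37.229*I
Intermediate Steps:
s = 63
C = 3*I*√154 (C = √(-1386) = 3*I*√154 ≈ 37.229*I)
R(E) = 33 + E² - 8*E (R(E) = (E² - 8*E) + 33 = 33 + E² - 8*E)
C - R(s) = 3*I*√154 - (33 + 63² - 8*63) = 3*I*√154 - (33 + 3969 - 504) = 3*I*√154 - 1*3498 = 3*I*√154 - 3498 = -3498 + 3*I*√154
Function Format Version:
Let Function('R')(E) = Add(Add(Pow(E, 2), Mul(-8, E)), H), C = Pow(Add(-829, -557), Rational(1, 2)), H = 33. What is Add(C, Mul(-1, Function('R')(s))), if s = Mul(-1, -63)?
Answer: Add(-3498, Mul(3, I, Pow(154, Rational(1, 2)))) ≈ Add(-3498.0, Mul(37.229, I))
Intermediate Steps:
s = 63
C = Mul(3, I, Pow(154, Rational(1, 2))) (C = Pow(-1386, Rational(1, 2)) = Mul(3, I, Pow(154, Rational(1, 2))) ≈ Mul(37.229, I))
Function('R')(E) = Add(33, Pow(E, 2), Mul(-8, E)) (Function('R')(E) = Add(Add(Pow(E, 2), Mul(-8, E)), 33) = Add(33, Pow(E, 2), Mul(-8, E)))
Add(C, Mul(-1, Function('R')(s))) = Add(Mul(3, I, Pow(154, Rational(1, 2))), Mul(-1, Add(33, Pow(63, 2), Mul(-8, 63)))) = Add(Mul(3, I, Pow(154, Rational(1, 2))), Mul(-1, Add(33, 3969, -504))) = Add(Mul(3, I, Pow(154, Rational(1, 2))), Mul(-1, 3498)) = Add(Mul(3, I, Pow(154, Rational(1, 2))), -3498) = Add(-3498, Mul(3, I, Pow(154, Rational(1, 2))))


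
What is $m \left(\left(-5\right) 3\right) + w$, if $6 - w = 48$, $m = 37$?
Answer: $-597$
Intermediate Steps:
$w = -42$ ($w = 6 - 48 = -42$)
$m \left(\left(-5\right) 3\right) + w = 37 \left(\left(-5\right) 3\right) - 42 = 37 \left(-15\right) - 42 = -555 - 42 = -597$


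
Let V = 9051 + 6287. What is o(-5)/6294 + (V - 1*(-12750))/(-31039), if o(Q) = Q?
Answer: -176941067/195359466 ≈ -0.90572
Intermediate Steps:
V = 15338
o(-5)/6294 + (V - 1*(-12750))/(-31039) = -5/6294 + (15338 - 1*(-12750))/(-31039) = -5*1/6294 + (15338 + 12750)*(-1/31039) = -5/6294 + 28088*(-1/31039) = -5/6294 - 28088/31039 = -176941067/195359466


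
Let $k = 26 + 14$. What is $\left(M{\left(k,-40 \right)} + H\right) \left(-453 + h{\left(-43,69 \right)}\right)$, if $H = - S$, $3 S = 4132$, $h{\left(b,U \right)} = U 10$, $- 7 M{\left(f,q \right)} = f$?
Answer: $- \frac{2294476}{7} \approx -3.2778 \cdot 10^{5}$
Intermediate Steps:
$k = 40$
$M{\left(f,q \right)} = - \frac{f}{7}$
$h{\left(b,U \right)} = 10 U$
$S = \frac{4132}{3}$ ($S = \frac{1}{3} \cdot 4132 = \frac{4132}{3} \approx 1377.3$)
$H = - \frac{4132}{3}$ ($H = \left(-1\right) \frac{4132}{3} = - \frac{4132}{3} \approx -1377.3$)
$\left(M{\left(k,-40 \right)} + H\right) \left(-453 + h{\left(-43,69 \right)}\right) = \left(\left(- \frac{1}{7}\right) 40 - \frac{4132}{3}\right) \left(-453 + 10 \cdot 69\right) = \left(- \frac{40}{7} - \frac{4132}{3}\right) \left(-453 + 690\right) = \left(- \frac{29044}{21}\right) 237 = - \frac{2294476}{7}$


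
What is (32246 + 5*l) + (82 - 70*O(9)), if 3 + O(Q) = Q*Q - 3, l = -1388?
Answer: 20138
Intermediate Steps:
O(Q) = -6 + Q² (O(Q) = -3 + (Q*Q - 3) = -3 + (Q² - 3) = -3 + (-3 + Q²) = -6 + Q²)
(32246 + 5*l) + (82 - 70*O(9)) = (32246 + 5*(-1388)) + (82 - 70*(-6 + 9²)) = (32246 - 6940) + (82 - 70*(-6 + 81)) = 25306 + (82 - 70*75) = 25306 + (82 - 5250) = 25306 - 5168 = 20138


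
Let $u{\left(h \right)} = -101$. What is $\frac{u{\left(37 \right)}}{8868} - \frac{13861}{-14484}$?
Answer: $\frac{2530343}{2675919} \approx 0.9456$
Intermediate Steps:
$\frac{u{\left(37 \right)}}{8868} - \frac{13861}{-14484} = - \frac{101}{8868} - \frac{13861}{-14484} = \left(-101\right) \frac{1}{8868} - - \frac{13861}{14484} = - \frac{101}{8868} + \frac{13861}{14484} = \frac{2530343}{2675919}$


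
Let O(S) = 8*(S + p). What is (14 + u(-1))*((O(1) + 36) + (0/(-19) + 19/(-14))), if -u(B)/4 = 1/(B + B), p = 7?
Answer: 11048/7 ≈ 1578.3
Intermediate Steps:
O(S) = 56 + 8*S (O(S) = 8*(S + 7) = 8*(7 + S) = 56 + 8*S)
u(B) = -2/B (u(B) = -4/(B + B) = -4*1/(2*B) = -2/B)
(14 + u(-1))*((O(1) + 36) + (0/(-19) + 19/(-14))) = (14 - 2/(-1))*(((56 + 8*1) + 36) + (0/(-19) + 19/(-14))) = (14 - 2*(-1))*(((56 + 8) + 36) + (0*(-1/19) + 19*(-1/14))) = (14 + 2)*((64 + 36) + (0 - 19/14)) = 16*(100 - 19/14) = 16*(1381/14) = 11048/7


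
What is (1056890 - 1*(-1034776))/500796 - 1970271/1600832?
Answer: 196808502533/66807521856 ≈ 2.9459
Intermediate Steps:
(1056890 - 1*(-1034776))/500796 - 1970271/1600832 = (1056890 + 1034776)*(1/500796) - 1970271*1/1600832 = 2091666*(1/500796) - 1970271/1600832 = 348611/83466 - 1970271/1600832 = 196808502533/66807521856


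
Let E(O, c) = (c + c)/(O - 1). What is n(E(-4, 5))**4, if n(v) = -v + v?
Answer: 0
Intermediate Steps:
E(O, c) = 2*c/(-1 + O) (E(O, c) = (2*c)/(-1 + O) = 2*c/(-1 + O))
n(v) = 0
n(E(-4, 5))**4 = 0**4 = 0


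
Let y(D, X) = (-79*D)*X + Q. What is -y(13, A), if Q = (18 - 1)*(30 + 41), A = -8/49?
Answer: -67359/49 ≈ -1374.7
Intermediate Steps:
A = -8/49 (A = -8*1/49 = -8/49 ≈ -0.16327)
Q = 1207 (Q = 17*71 = 1207)
y(D, X) = 1207 - 79*D*X (y(D, X) = (-79*D)*X + 1207 = -79*D*X + 1207 = 1207 - 79*D*X)
-y(13, A) = -(1207 - 79*13*(-8/49)) = -(1207 + 8216/49) = -1*67359/49 = -67359/49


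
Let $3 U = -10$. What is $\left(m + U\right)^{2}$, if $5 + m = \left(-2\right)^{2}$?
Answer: $\frac{169}{9} \approx 18.778$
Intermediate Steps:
$m = -1$ ($m = -5 + \left(-2\right)^{2} = -5 + 4 = -1$)
$U = - \frac{10}{3}$ ($U = \frac{1}{3} \left(-10\right) = - \frac{10}{3} \approx -3.3333$)
$\left(m + U\right)^{2} = \left(-1 - \frac{10}{3}\right)^{2} = \left(- \frac{13}{3}\right)^{2} = \frac{169}{9}$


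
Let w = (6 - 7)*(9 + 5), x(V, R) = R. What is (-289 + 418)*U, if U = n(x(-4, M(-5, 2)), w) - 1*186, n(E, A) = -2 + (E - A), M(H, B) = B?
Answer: -22188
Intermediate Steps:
w = -14 (w = -1*14 = -14)
n(E, A) = -2 + E - A
U = -172 (U = (-2 + 2 - 1*(-14)) - 1*186 = (-2 + 2 + 14) - 186 = 14 - 186 = -172)
(-289 + 418)*U = (-289 + 418)*(-172) = 129*(-172) = -22188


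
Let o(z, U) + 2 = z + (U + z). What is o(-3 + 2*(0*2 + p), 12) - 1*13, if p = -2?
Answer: -17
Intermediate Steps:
o(z, U) = -2 + U + 2*z (o(z, U) = -2 + (z + (U + z)) = -2 + (U + 2*z) = -2 + U + 2*z)
o(-3 + 2*(0*2 + p), 12) - 1*13 = (-2 + 12 + 2*(-3 + 2*(0*2 - 2))) - 1*13 = (-2 + 12 + 2*(-3 + 2*(0 - 2))) - 13 = (-2 + 12 + 2*(-3 + 2*(-2))) - 13 = (-2 + 12 + 2*(-3 - 4)) - 13 = (-2 + 12 + 2*(-7)) - 13 = (-2 + 12 - 14) - 13 = -4 - 13 = -17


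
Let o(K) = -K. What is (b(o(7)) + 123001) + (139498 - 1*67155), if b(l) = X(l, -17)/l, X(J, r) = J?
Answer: 195345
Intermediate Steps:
b(l) = 1 (b(l) = l/l = 1)
(b(o(7)) + 123001) + (139498 - 1*67155) = (1 + 123001) + (139498 - 1*67155) = 123002 + (139498 - 67155) = 123002 + 72343 = 195345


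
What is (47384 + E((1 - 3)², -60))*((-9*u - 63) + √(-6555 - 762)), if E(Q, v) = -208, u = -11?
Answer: 1698336 + 141528*I*√813 ≈ 1.6983e+6 + 4.0354e+6*I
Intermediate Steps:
(47384 + E((1 - 3)², -60))*((-9*u - 63) + √(-6555 - 762)) = (47384 - 208)*((-9*(-11) - 63) + √(-6555 - 762)) = 47176*((99 - 63) + √(-7317)) = 47176*(36 + 3*I*√813) = 1698336 + 141528*I*√813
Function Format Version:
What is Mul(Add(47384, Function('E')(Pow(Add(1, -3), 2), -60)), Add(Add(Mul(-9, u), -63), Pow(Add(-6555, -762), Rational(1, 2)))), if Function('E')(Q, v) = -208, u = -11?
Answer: Add(1698336, Mul(141528, I, Pow(813, Rational(1, 2)))) ≈ Add(1.6983e+6, Mul(4.0354e+6, I))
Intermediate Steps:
Mul(Add(47384, Function('E')(Pow(Add(1, -3), 2), -60)), Add(Add(Mul(-9, u), -63), Pow(Add(-6555, -762), Rational(1, 2)))) = Mul(Add(47384, -208), Add(Add(Mul(-9, -11), -63), Pow(Add(-6555, -762), Rational(1, 2)))) = Mul(47176, Add(Add(99, -63), Pow(-7317, Rational(1, 2)))) = Mul(47176, Add(36, Mul(3, I, Pow(813, Rational(1, 2))))) = Add(1698336, Mul(141528, I, Pow(813, Rational(1, 2))))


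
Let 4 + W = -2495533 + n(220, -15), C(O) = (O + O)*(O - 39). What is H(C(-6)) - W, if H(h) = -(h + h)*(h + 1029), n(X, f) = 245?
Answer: 800772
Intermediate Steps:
C(O) = 2*O*(-39 + O) (C(O) = (2*O)*(-39 + O) = 2*O*(-39 + O))
W = -2495292 (W = -4 + (-2495533 + 245) = -4 - 2495288 = -2495292)
H(h) = -2*h*(1029 + h)
H(C(-6)) - W = -2*2*(-6)*(-39 - 6)*(1029 + 2*(-6)*(-39 - 6)) - 1*(-2495292) = -2*2*(-6)*(-45)*(1029 + 2*(-6)*(-45)) + 2495292 = -2*540*(1029 + 540) + 2495292 = -2*540*1569 + 2495292 = -1694520 + 2495292 = 800772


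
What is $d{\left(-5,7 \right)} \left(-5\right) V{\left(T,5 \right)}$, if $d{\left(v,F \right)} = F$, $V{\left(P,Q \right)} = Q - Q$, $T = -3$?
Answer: $0$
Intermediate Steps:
$V{\left(P,Q \right)} = 0$
$d{\left(-5,7 \right)} \left(-5\right) V{\left(T,5 \right)} = 7 \left(-5\right) 0 = \left(-35\right) 0 = 0$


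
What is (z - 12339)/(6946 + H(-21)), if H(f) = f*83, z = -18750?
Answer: -723/121 ≈ -5.9752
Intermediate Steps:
H(f) = 83*f
(z - 12339)/(6946 + H(-21)) = (-18750 - 12339)/(6946 + 83*(-21)) = -31089/(6946 - 1743) = -31089/5203 = -31089*1/5203 = -723/121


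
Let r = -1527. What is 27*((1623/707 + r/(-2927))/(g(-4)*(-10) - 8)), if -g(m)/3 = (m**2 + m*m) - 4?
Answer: 6054345/66220448 ≈ 0.091427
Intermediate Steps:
g(m) = 12 - 6*m**2 (g(m) = -3*((m**2 + m*m) - 4) = -3*((m**2 + m**2) - 4) = -3*(2*m**2 - 4) = -3*(-4 + 2*m**2) = 12 - 6*m**2)
27*((1623/707 + r/(-2927))/(g(-4)*(-10) - 8)) = 27*((1623/707 - 1527/(-2927))/((12 - 6*(-4)**2)*(-10) - 8)) = 27*((1623*(1/707) - 1527*(-1/2927))/((12 - 6*16)*(-10) - 8)) = 27*((1623/707 + 1527/2927)/((12 - 96)*(-10) - 8)) = 27*(5830110/(2069389*(-84*(-10) - 8))) = 27*(5830110/(2069389*(840 - 8))) = 27*((5830110/2069389)/832) = 27*((5830110/2069389)*(1/832)) = 27*(224235/66220448) = 6054345/66220448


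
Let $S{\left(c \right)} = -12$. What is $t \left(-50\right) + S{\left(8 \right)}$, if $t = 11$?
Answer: $-562$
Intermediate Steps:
$t \left(-50\right) + S{\left(8 \right)} = 11 \left(-50\right) - 12 = -550 - 12 = -562$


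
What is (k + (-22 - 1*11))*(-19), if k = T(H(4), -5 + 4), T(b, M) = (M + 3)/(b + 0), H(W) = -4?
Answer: 1273/2 ≈ 636.50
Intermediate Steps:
T(b, M) = (3 + M)/b
k = -1/2 (k = (3 + (-5 + 4))/(-4) = -(3 - 1)/4 = -1/4*2 = -1/2 ≈ -0.50000)
(k + (-22 - 1*11))*(-19) = (-1/2 + (-22 - 1*11))*(-19) = (-1/2 + (-22 - 11))*(-19) = (-1/2 - 33)*(-19) = -67/2*(-19) = 1273/2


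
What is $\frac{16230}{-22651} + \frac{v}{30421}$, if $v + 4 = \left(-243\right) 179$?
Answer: $- \frac{1479073981}{689066071} \approx -2.1465$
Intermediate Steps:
$v = -43501$ ($v = -4 - 43497 = -43501$)
$\frac{16230}{-22651} + \frac{v}{30421} = \frac{16230}{-22651} - \frac{43501}{30421} = 16230 \left(- \frac{1}{22651}\right) - \frac{43501}{30421} = - \frac{16230}{22651} - \frac{43501}{30421} = - \frac{1479073981}{689066071}$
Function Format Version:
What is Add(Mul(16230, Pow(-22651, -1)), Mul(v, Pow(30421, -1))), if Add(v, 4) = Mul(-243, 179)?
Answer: Rational(-1479073981, 689066071) ≈ -2.1465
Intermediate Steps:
v = -43501 (v = Add(-4, Mul(-243, 179)) = Add(-4, -43497) = -43501)
Add(Mul(16230, Pow(-22651, -1)), Mul(v, Pow(30421, -1))) = Add(Mul(16230, Pow(-22651, -1)), Mul(-43501, Pow(30421, -1))) = Add(Mul(16230, Rational(-1, 22651)), Mul(-43501, Rational(1, 30421))) = Add(Rational(-16230, 22651), Rational(-43501, 30421)) = Rational(-1479073981, 689066071)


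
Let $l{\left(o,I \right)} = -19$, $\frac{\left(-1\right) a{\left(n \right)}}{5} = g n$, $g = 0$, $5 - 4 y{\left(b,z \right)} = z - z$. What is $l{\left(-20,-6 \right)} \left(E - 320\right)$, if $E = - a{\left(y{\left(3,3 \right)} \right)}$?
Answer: $6080$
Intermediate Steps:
$y{\left(b,z \right)} = \frac{5}{4}$ ($y{\left(b,z \right)} = \frac{5}{4} - \frac{z - z}{4} = \frac{5}{4} - 0 = \frac{5}{4} + 0 = \frac{5}{4}$)
$a{\left(n \right)} = 0$ ($a{\left(n \right)} = - 5 \cdot 0 n = \left(-5\right) 0 = 0$)
$E = 0$ ($E = \left(-1\right) 0 = 0$)
$l{\left(-20,-6 \right)} \left(E - 320\right) = - 19 \left(0 - 320\right) = \left(-19\right) \left(-320\right) = 6080$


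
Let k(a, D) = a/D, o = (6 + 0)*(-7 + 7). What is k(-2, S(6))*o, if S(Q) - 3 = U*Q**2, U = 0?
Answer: 0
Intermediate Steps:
S(Q) = 3 (S(Q) = 3 + 0*Q**2 = 3 + 0 = 3)
o = 0 (o = 6*0 = 0)
k(-2, S(6))*o = -2/3*0 = 0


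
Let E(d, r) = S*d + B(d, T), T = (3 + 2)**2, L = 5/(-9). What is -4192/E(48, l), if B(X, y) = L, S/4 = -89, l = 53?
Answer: 37728/153797 ≈ 0.24531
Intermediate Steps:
S = -356 (S = 4*(-89) = -356)
L = -5/9 (L = 5*(-1/9) = -5/9 ≈ -0.55556)
T = 25 (T = 5**2 = 25)
B(X, y) = -5/9
E(d, r) = -5/9 - 356*d (E(d, r) = -356*d - 5/9 = -5/9 - 356*d)
-4192/E(48, l) = -4192/(-5/9 - 356*48) = -4192/(-5/9 - 17088) = -4192/(-153797/9) = -4192*(-9/153797) = 37728/153797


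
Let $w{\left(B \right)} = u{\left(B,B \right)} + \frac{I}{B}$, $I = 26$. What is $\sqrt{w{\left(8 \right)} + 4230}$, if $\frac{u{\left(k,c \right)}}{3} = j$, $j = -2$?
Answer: $\frac{\sqrt{16909}}{2} \approx 65.017$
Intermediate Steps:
$u{\left(k,c \right)} = -6$ ($u{\left(k,c \right)} = 3 \left(-2\right) = -6$)
$w{\left(B \right)} = -6 + \frac{26}{B}$
$\sqrt{w{\left(8 \right)} + 4230} = \sqrt{\left(-6 + \frac{26}{8}\right) + 4230} = \sqrt{\left(-6 + 26 \cdot \frac{1}{8}\right) + 4230} = \sqrt{\left(-6 + \frac{13}{4}\right) + 4230} = \sqrt{- \frac{11}{4} + 4230} = \sqrt{\frac{16909}{4}} = \frac{\sqrt{16909}}{2}$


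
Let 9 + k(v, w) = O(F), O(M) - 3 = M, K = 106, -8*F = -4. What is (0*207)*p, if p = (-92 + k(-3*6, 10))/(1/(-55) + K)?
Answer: 0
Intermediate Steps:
F = ½ (F = -⅛*(-4) = ½ ≈ 0.50000)
O(M) = 3 + M
k(v, w) = -11/2 (k(v, w) = -9 + (3 + ½) = -9 + 7/2 = -11/2)
p = -3575/3886 (p = (-92 - 11/2)/(1/(-55) + 106) = -195/(2*(-1/55 + 106)) = -195/(2*5829/55) = -195/2*55/5829 = -3575/3886 ≈ -0.91997)
(0*207)*p = (0*207)*(-3575/3886) = 0*(-3575/3886) = 0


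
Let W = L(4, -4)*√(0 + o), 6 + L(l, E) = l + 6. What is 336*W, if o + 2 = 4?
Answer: 1344*√2 ≈ 1900.7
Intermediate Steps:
o = 2 (o = -2 + 4 = 2)
L(l, E) = l (L(l, E) = -6 + (l + 6) = -6 + (6 + l) = l)
W = 4*√2 (W = 4*√(0 + 2) = 4*√2 ≈ 5.6569)
336*W = 336*(4*√2) = 1344*√2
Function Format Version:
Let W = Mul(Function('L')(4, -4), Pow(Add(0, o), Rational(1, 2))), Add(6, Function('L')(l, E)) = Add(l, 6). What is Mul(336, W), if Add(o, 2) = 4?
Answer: Mul(1344, Pow(2, Rational(1, 2))) ≈ 1900.7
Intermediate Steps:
o = 2 (o = Add(-2, 4) = 2)
Function('L')(l, E) = l (Function('L')(l, E) = Add(-6, Add(l, 6)) = Add(-6, Add(6, l)) = l)
W = Mul(4, Pow(2, Rational(1, 2))) (W = Mul(4, Pow(Add(0, 2), Rational(1, 2))) = Mul(4, Pow(2, Rational(1, 2))) ≈ 5.6569)
Mul(336, W) = Mul(336, Mul(4, Pow(2, Rational(1, 2)))) = Mul(1344, Pow(2, Rational(1, 2)))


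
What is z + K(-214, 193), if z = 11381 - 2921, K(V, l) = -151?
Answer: 8309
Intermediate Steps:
z = 8460
z + K(-214, 193) = 8460 - 151 = 8309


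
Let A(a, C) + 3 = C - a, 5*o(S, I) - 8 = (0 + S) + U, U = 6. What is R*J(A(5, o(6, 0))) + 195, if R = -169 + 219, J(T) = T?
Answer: -5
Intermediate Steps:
o(S, I) = 14/5 + S/5 (o(S, I) = 8/5 + ((0 + S) + 6)/5 = 8/5 + (S + 6)/5 = 8/5 + (6 + S)/5 = 8/5 + (6/5 + S/5) = 14/5 + S/5)
A(a, C) = -3 + C - a (A(a, C) = -3 + (C - a) = -3 + C - a)
R = 50
R*J(A(5, o(6, 0))) + 195 = 50*(-3 + (14/5 + (1/5)*6) - 1*5) + 195 = 50*(-3 + (14/5 + 6/5) - 5) + 195 = 50*(-3 + 4 - 5) + 195 = 50*(-4) + 195 = -200 + 195 = -5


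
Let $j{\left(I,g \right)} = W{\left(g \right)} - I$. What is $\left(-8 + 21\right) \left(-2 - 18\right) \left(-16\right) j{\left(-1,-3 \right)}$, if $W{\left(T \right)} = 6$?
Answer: $29120$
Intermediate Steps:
$j{\left(I,g \right)} = 6 - I$
$\left(-8 + 21\right) \left(-2 - 18\right) \left(-16\right) j{\left(-1,-3 \right)} = \left(-8 + 21\right) \left(-2 - 18\right) \left(-16\right) \left(6 - -1\right) = 13 \left(-20\right) \left(-16\right) \left(6 + 1\right) = \left(-260\right) \left(-16\right) 7 = 4160 \cdot 7 = 29120$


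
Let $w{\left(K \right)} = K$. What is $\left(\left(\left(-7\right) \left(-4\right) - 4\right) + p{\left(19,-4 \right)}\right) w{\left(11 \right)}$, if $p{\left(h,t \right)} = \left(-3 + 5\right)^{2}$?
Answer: $308$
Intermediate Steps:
$p{\left(h,t \right)} = 4$ ($p{\left(h,t \right)} = 2^{2} = 4$)
$\left(\left(\left(-7\right) \left(-4\right) - 4\right) + p{\left(19,-4 \right)}\right) w{\left(11 \right)} = \left(\left(\left(-7\right) \left(-4\right) - 4\right) + 4\right) 11 = \left(\left(28 - 4\right) + 4\right) 11 = \left(24 + 4\right) 11 = 28 \cdot 11 = 308$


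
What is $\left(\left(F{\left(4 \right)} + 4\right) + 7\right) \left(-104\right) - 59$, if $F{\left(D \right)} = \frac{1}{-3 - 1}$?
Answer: $-1177$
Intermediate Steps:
$F{\left(D \right)} = - \frac{1}{4}$ ($F{\left(D \right)} = \frac{1}{-4} = - \frac{1}{4}$)
$\left(\left(F{\left(4 \right)} + 4\right) + 7\right) \left(-104\right) - 59 = \left(\left(- \frac{1}{4} + 4\right) + 7\right) \left(-104\right) - 59 = \left(\frac{15}{4} + 7\right) \left(-104\right) - 59 = \frac{43}{4} \left(-104\right) - 59 = -1118 - 59 = -1177$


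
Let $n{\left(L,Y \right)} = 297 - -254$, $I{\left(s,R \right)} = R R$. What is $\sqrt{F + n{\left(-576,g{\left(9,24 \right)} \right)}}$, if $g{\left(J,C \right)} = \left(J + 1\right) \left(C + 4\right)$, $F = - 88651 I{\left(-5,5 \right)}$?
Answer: $2 i \sqrt{553931} \approx 1488.5 i$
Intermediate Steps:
$I{\left(s,R \right)} = R^{2}$
$F = -2216275$ ($F = - 88651 \cdot 5^{2} = \left(-88651\right) 25 = -2216275$)
$g{\left(J,C \right)} = \left(1 + J\right) \left(4 + C\right)$
$n{\left(L,Y \right)} = 551$ ($n{\left(L,Y \right)} = 297 + 254 = 551$)
$\sqrt{F + n{\left(-576,g{\left(9,24 \right)} \right)}} = \sqrt{-2216275 + 551} = \sqrt{-2215724} = 2 i \sqrt{553931}$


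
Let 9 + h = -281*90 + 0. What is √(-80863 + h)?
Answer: I*√106162 ≈ 325.83*I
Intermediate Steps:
h = -25299 (h = -9 + (-281*90 + 0) = -9 + (-25290 + 0) = -9 - 25290 = -25299)
√(-80863 + h) = √(-80863 - 25299) = √(-106162) = I*√106162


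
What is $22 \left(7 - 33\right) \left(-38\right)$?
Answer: $21736$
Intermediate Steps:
$22 \left(7 - 33\right) \left(-38\right) = 22 \left(-26\right) \left(-38\right) = \left(-572\right) \left(-38\right) = 21736$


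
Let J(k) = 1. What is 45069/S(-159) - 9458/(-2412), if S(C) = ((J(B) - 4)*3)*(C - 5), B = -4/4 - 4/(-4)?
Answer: 3407401/98892 ≈ 34.456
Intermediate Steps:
B = 0 (B = -4*¼ - 4*(-¼) = -1 + 1 = 0)
S(C) = 45 - 9*C (S(C) = ((1 - 4)*3)*(C - 5) = (-3*3)*(-5 + C) = -9*(-5 + C) = 45 - 9*C)
45069/S(-159) - 9458/(-2412) = 45069/(45 - 9*(-159)) - 9458/(-2412) = 45069/(45 + 1431) - 9458*(-1/2412) = 45069/1476 + 4729/1206 = 45069*(1/1476) + 4729/1206 = 15023/492 + 4729/1206 = 3407401/98892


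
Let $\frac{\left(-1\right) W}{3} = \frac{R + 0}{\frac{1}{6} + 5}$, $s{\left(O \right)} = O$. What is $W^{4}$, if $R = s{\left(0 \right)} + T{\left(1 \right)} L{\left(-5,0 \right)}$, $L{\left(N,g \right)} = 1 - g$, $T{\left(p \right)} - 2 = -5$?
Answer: $\frac{8503056}{923521} \approx 9.2072$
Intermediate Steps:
$T{\left(p \right)} = -3$ ($T{\left(p \right)} = 2 - 5 = -3$)
$R = -3$ ($R = 0 - 3 \left(1 - 0\right) = 0 - 3 \left(1 + 0\right) = 0 - 3 = -3$)
$W = \frac{54}{31}$ ($W = - 3 \frac{-3 + 0}{\frac{1}{6} + 5} = - 3 \left(- \frac{3}{\frac{1}{6} + 5}\right) = - 3 \left(- \frac{3}{\frac{31}{6}}\right) = - 3 \left(\left(-3\right) \frac{6}{31}\right) = \left(-3\right) \left(- \frac{18}{31}\right) = \frac{54}{31} \approx 1.7419$)
$W^{4} = \left(\frac{54}{31}\right)^{4} = \frac{8503056}{923521}$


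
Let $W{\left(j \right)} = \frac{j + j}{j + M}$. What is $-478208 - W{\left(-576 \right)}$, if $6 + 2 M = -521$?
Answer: $- \frac{802913536}{1679} \approx -4.7821 \cdot 10^{5}$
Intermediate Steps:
$M = - \frac{527}{2}$ ($M = -3 + \frac{1}{2} \left(-521\right) = -3 - \frac{521}{2} = - \frac{527}{2} \approx -263.5$)
$W{\left(j \right)} = \frac{2 j}{- \frac{527}{2} + j}$ ($W{\left(j \right)} = \frac{j + j}{j - \frac{527}{2}} = \frac{2 j}{- \frac{527}{2} + j}$)
$-478208 - W{\left(-576 \right)} = -478208 - 4 \left(-576\right) \frac{1}{-527 + 2 \left(-576\right)} = -478208 - 4 \left(-576\right) \frac{1}{-527 - 1152} = -478208 - 4 \left(-576\right) \frac{1}{-1679} = -478208 - 4 \left(-576\right) \left(- \frac{1}{1679}\right) = -478208 - \frac{2304}{1679} = - \frac{802913536}{1679}$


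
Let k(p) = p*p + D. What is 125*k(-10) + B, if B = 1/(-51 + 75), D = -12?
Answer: 264001/24 ≈ 11000.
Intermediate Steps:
k(p) = -12 + p² (k(p) = p*p - 12 = p² - 12 = -12 + p²)
B = 1/24 ≈ 0.041667
125*k(-10) + B = 125*(-12 + (-10)²) + 1/24 = 125*(-12 + 100) + 1/24 = 125*88 + 1/24 = 11000 + 1/24 = 264001/24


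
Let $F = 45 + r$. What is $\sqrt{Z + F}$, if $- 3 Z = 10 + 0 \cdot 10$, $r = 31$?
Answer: $\frac{\sqrt{654}}{3} \approx 8.5245$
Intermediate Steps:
$F = 76$ ($F = 45 + 31 = 76$)
$Z = - \frac{10}{3}$ ($Z = - \frac{10 + 0 \cdot 10}{3} = - \frac{10 + 0}{3} = \left(- \frac{1}{3}\right) 10 = - \frac{10}{3} \approx -3.3333$)
$\sqrt{Z + F} = \sqrt{- \frac{10}{3} + 76} = \sqrt{\frac{218}{3}} = \frac{\sqrt{654}}{3}$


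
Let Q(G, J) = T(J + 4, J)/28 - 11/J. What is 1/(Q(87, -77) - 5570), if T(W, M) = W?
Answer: -28/156029 ≈ -0.00017945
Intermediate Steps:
Q(G, J) = 1/7 - 11/J + J/28 (Q(G, J) = (J + 4)/28 - 11/J = (4 + J)*(1/28) - 11/J = (1/7 + J/28) - 11/J = 1/7 - 11/J + J/28)
1/(Q(87, -77) - 5570) = 1/((1/28)*(-308 - 77*(4 - 77))/(-77) - 5570) = 1/((1/28)*(-1/77)*(-308 - 77*(-73)) - 5570) = 1/((1/28)*(-1/77)*(-308 + 5621) - 5570) = 1/((1/28)*(-1/77)*5313 - 5570) = 1/(-69/28 - 5570) = 1/(-156029/28) = -28/156029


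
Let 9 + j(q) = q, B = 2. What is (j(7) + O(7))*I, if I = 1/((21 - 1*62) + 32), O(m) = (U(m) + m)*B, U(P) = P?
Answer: -26/9 ≈ -2.8889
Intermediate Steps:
O(m) = 4*m (O(m) = (m + m)*2 = (2*m)*2 = 4*m)
j(q) = -9 + q
I = -⅑ (I = 1/((21 - 62) + 32) = 1/(-41 + 32) = 1/(-9) = -⅑ ≈ -0.11111)
(j(7) + O(7))*I = ((-9 + 7) + 4*7)*(-⅑) = (-2 + 28)*(-⅑) = 26*(-⅑) = -26/9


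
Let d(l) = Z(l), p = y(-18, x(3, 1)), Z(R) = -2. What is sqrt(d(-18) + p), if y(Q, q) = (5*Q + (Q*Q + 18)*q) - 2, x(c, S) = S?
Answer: 2*sqrt(62) ≈ 15.748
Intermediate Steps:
y(Q, q) = -2 + 5*Q + q*(18 + Q**2) (y(Q, q) = (5*Q + (Q**2 + 18)*q) - 2 = (5*Q + (18 + Q**2)*q) - 2 = (5*Q + q*(18 + Q**2)) - 2 = -2 + 5*Q + q*(18 + Q**2))
p = 250 (p = -2 + 5*(-18) + 18*1 + 1*(-18)**2 = -2 - 90 + 18 + 1*324 = -2 - 90 + 18 + 324 = 250)
d(l) = -2
sqrt(d(-18) + p) = sqrt(-2 + 250) = sqrt(248) = 2*sqrt(62)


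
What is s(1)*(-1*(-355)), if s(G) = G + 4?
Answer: 1775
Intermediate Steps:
s(G) = 4 + G
s(1)*(-1*(-355)) = (4 + 1)*(-1*(-355)) = 5*355 = 1775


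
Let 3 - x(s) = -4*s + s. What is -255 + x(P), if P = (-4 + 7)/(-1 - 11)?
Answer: -1011/4 ≈ -252.75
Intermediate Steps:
P = -¼ (P = 3/(-12) = 3*(-1/12) = -¼ ≈ -0.25000)
x(s) = 3 + 3*s (x(s) = 3 - (-4*s + s) = 3 - (-3)*s = 3 + 3*s)
-255 + x(P) = -255 + (3 + 3*(-¼)) = -255 + (3 - ¾) = -255 + 9/4 = -1011/4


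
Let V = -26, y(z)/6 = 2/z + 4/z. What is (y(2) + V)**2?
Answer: 64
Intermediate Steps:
y(z) = 36/z (y(z) = 6*(2/z + 4/z) = 6*(6/z) = 36/z)
(y(2) + V)**2 = (36/2 - 26)**2 = (36*(1/2) - 26)**2 = (18 - 26)**2 = (-8)**2 = 64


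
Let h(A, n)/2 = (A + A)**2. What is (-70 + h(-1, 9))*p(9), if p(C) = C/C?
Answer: -62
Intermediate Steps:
p(C) = 1
h(A, n) = 8*A**2 (h(A, n) = 2*(A + A)**2 = 2*(2*A)**2 = 2*(4*A**2) = 8*A**2)
(-70 + h(-1, 9))*p(9) = (-70 + 8*(-1)**2)*1 = (-70 + 8*1)*1 = (-70 + 8)*1 = -62*1 = -62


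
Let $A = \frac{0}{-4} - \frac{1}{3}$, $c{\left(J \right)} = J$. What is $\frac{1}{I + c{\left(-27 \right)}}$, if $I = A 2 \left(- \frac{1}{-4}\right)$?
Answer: $- \frac{6}{163} \approx -0.03681$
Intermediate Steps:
$A = - \frac{1}{3}$ ($A = 0 \left(- \frac{1}{4}\right) - \frac{1}{3} = 0 - \frac{1}{3} = - \frac{1}{3} \approx -0.33333$)
$I = - \frac{1}{6}$ ($I = \left(- \frac{1}{3}\right) 2 \left(- \frac{1}{-4}\right) = - \frac{2 \left(\left(-1\right) \left(- \frac{1}{4}\right)\right)}{3} = \left(- \frac{2}{3}\right) \frac{1}{4} = - \frac{1}{6} \approx -0.16667$)
$\frac{1}{I + c{\left(-27 \right)}} = \frac{1}{- \frac{1}{6} - 27} = \frac{1}{- \frac{163}{6}} = - \frac{6}{163}$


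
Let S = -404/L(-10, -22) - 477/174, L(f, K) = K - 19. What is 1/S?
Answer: 2378/16913 ≈ 0.14060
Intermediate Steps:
L(f, K) = -19 + K
S = 16913/2378 (S = -404/(-19 - 22) - 477/174 = -404/(-41) - 477*1/174 = -404*(-1/41) - 159/58 = 404/41 - 159/58 = 16913/2378 ≈ 7.1123)
1/S = 1/(16913/2378) = 2378/16913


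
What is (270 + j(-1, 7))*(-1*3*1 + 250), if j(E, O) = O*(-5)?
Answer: 58045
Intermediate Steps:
j(E, O) = -5*O
(270 + j(-1, 7))*(-1*3*1 + 250) = (270 - 5*7)*(-1*3*1 + 250) = (270 - 35)*(-3*1 + 250) = 235*(-3 + 250) = 235*247 = 58045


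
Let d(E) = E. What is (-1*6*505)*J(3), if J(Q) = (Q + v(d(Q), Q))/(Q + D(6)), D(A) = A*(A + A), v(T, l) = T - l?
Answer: -606/5 ≈ -121.20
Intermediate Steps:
D(A) = 2*A² (D(A) = A*(2*A) = 2*A²)
J(Q) = Q/(72 + Q) (J(Q) = (Q + (Q - Q))/(Q + 2*6²) = (Q + 0)/(Q + 2*36) = Q/(Q + 72) = Q/(72 + Q))
(-1*6*505)*J(3) = (-1*6*505)*(3/(72 + 3)) = (-6*505)*(3/75) = -9090/75 = -3030*1/25 = -606/5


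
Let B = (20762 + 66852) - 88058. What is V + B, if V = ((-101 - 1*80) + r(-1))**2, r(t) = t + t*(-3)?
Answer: 31597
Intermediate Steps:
B = -444 (B = 87614 - 88058 = -444)
r(t) = -2*t (r(t) = t - 3*t = -2*t)
V = 32041 (V = ((-101 - 1*80) - 2*(-1))**2 = ((-101 - 80) + 2)**2 = (-181 + 2)**2 = (-179)**2 = 32041)
V + B = 32041 - 444 = 31597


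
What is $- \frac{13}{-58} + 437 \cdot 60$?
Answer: $\frac{1520773}{58} \approx 26220.0$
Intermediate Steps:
$- \frac{13}{-58} + 437 \cdot 60 = \left(-13\right) \left(- \frac{1}{58}\right) + 26220 = \frac{13}{58} + 26220 = \frac{1520773}{58}$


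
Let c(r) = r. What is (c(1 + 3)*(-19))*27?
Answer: -2052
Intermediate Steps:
(c(1 + 3)*(-19))*27 = ((1 + 3)*(-19))*27 = (4*(-19))*27 = -76*27 = -2052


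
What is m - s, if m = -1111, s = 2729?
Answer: -3840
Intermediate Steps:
m - s = -1111 - 1*2729 = -1111 - 2729 = -3840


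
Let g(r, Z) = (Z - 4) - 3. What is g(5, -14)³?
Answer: -9261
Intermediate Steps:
g(r, Z) = -7 + Z (g(r, Z) = (-4 + Z) - 3 = -7 + Z)
g(5, -14)³ = (-7 - 14)³ = (-21)³ = -9261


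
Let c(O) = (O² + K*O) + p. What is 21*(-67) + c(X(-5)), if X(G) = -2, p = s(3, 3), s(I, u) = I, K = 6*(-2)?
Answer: -1376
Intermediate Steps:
K = -12
p = 3
c(O) = 3 + O² - 12*O (c(O) = (O² - 12*O) + 3 = 3 + O² - 12*O)
21*(-67) + c(X(-5)) = 21*(-67) + (3 + (-2)² - 12*(-2)) = -1407 + (3 + 4 + 24) = -1407 + 31 = -1376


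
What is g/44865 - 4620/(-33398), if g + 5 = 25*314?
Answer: 15642787/49946709 ≈ 0.31319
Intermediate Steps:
g = 7845 (g = -5 + 25*314 = -5 + 7850 = 7845)
g/44865 - 4620/(-33398) = 7845/44865 - 4620/(-33398) = 7845*(1/44865) - 4620*(-1/33398) = 523/2991 + 2310/16699 = 15642787/49946709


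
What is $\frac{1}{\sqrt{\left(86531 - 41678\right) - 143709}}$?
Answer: $- \frac{i \sqrt{2746}}{16476} \approx - 0.0031805 i$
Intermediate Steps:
$\frac{1}{\sqrt{\left(86531 - 41678\right) - 143709}} = \frac{1}{\sqrt{44853 - 143709}} = \frac{1}{\sqrt{-98856}} = \frac{1}{6 i \sqrt{2746}} = - \frac{i \sqrt{2746}}{16476}$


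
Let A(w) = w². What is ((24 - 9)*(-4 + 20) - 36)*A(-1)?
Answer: 204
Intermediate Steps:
((24 - 9)*(-4 + 20) - 36)*A(-1) = ((24 - 9)*(-4 + 20) - 36)*(-1)² = (15*16 - 36)*1 = (240 - 36)*1 = 204*1 = 204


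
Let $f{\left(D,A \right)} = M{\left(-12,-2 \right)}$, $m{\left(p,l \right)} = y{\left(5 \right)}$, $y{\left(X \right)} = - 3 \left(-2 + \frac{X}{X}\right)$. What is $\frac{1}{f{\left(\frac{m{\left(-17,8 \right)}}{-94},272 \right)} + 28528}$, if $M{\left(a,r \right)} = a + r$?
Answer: $\frac{1}{28514} \approx 3.507 \cdot 10^{-5}$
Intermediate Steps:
$y{\left(X \right)} = 3$ ($y{\left(X \right)} = - 3 \left(-2 + 1\right) = \left(-3\right) \left(-1\right) = 3$)
$m{\left(p,l \right)} = 3$
$f{\left(D,A \right)} = -14$ ($f{\left(D,A \right)} = -12 - 2 = -14$)
$\frac{1}{f{\left(\frac{m{\left(-17,8 \right)}}{-94},272 \right)} + 28528} = \frac{1}{-14 + 28528} = \frac{1}{28514}$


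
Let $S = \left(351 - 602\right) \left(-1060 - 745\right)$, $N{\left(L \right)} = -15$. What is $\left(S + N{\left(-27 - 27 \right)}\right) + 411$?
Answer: $453451$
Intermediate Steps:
$S = 453055$ ($S = \left(-251\right) \left(-1805\right) = 453055$)
$\left(S + N{\left(-27 - 27 \right)}\right) + 411 = \left(453055 - 15\right) + 411 = 453040 + 411 = 453451$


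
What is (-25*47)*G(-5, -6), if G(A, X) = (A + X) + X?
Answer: 19975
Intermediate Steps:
G(A, X) = A + 2*X
(-25*47)*G(-5, -6) = (-25*47)*(-5 + 2*(-6)) = -1175*(-5 - 12) = -1175*(-17) = 19975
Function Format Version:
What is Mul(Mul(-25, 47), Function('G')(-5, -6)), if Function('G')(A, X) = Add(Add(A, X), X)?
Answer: 19975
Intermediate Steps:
Function('G')(A, X) = Add(A, Mul(2, X))
Mul(Mul(-25, 47), Function('G')(-5, -6)) = Mul(Mul(-25, 47), Add(-5, Mul(2, -6))) = Mul(-1175, Add(-5, -12)) = Mul(-1175, -17) = 19975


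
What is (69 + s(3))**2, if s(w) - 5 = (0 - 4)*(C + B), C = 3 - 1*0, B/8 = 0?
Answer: 3844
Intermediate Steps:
B = 0 (B = 8*0 = 0)
C = 3 (C = 3 + 0 = 3)
s(w) = -7 (s(w) = 5 + (0 - 4)*(3 + 0) = 5 - 4*3 = 5 - 12 = -7)
(69 + s(3))**2 = (69 - 7)**2 = 62**2 = 3844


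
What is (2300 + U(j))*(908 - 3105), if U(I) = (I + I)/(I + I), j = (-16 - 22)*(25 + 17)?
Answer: -5055297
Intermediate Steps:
j = -1596 (j = -38*42 = -1596)
U(I) = 1 (U(I) = (2*I)/((2*I)) = (2*I)*(1/(2*I)) = 1)
(2300 + U(j))*(908 - 3105) = (2300 + 1)*(908 - 3105) = 2301*(-2197) = -5055297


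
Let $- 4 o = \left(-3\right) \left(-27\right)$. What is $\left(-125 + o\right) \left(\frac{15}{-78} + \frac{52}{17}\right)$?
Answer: $- \frac{736127}{1768} \approx -416.36$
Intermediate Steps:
$o = - \frac{81}{4}$ ($o = - \frac{\left(-3\right) \left(-27\right)}{4} = \left(- \frac{1}{4}\right) 81 = - \frac{81}{4} \approx -20.25$)
$\left(-125 + o\right) \left(\frac{15}{-78} + \frac{52}{17}\right) = \left(-125 - \frac{81}{4}\right) \left(\frac{15}{-78} + \frac{52}{17}\right) = - \frac{581 \left(15 \left(- \frac{1}{78}\right) + 52 \cdot \frac{1}{17}\right)}{4} = - \frac{581 \left(- \frac{5}{26} + \frac{52}{17}\right)}{4} = \left(- \frac{581}{4}\right) \frac{1267}{442} = - \frac{736127}{1768}$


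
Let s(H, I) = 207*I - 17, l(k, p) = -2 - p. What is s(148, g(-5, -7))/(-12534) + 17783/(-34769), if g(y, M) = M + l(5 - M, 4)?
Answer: -64368835/217897323 ≈ -0.29541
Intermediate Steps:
g(y, M) = -6 + M (g(y, M) = M + (-2 - 1*4) = M + (-2 - 4) = M - 6 = -6 + M)
s(H, I) = -17 + 207*I
s(148, g(-5, -7))/(-12534) + 17783/(-34769) = (-17 + 207*(-6 - 7))/(-12534) + 17783/(-34769) = (-17 + 207*(-13))*(-1/12534) + 17783*(-1/34769) = (-17 - 2691)*(-1/12534) - 17783/34769 = -2708*(-1/12534) - 17783/34769 = 1354/6267 - 17783/34769 = -64368835/217897323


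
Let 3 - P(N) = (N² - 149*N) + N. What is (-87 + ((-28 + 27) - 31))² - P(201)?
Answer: 24811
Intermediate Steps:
P(N) = 3 - N² + 148*N (P(N) = 3 - ((N² - 149*N) + N) = 3 - (N² - 148*N) = 3 + (-N² + 148*N) = 3 - N² + 148*N)
(-87 + ((-28 + 27) - 31))² - P(201) = (-87 + ((-28 + 27) - 31))² - (3 - 1*201² + 148*201) = (-87 + (-1 - 31))² - (3 - 1*40401 + 29748) = (-87 - 32)² - (3 - 40401 + 29748) = (-119)² - 1*(-10650) = 14161 + 10650 = 24811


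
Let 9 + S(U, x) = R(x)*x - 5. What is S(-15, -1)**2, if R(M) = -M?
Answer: 225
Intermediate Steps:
S(U, x) = -14 - x**2 (S(U, x) = -9 + ((-x)*x - 5) = -9 + (-x**2 - 5) = -9 + (-5 - x**2) = -14 - x**2)
S(-15, -1)**2 = (-14 - 1*(-1)**2)**2 = (-14 - 1*1)**2 = (-14 - 1)**2 = (-15)**2 = 225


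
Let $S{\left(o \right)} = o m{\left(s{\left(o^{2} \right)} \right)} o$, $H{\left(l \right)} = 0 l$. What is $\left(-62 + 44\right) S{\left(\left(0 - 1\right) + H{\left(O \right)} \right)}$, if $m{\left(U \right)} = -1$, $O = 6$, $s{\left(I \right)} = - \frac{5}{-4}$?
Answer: $18$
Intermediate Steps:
$s{\left(I \right)} = \frac{5}{4}$ ($s{\left(I \right)} = \left(-5\right) \left(- \frac{1}{4}\right) = \frac{5}{4}$)
$H{\left(l \right)} = 0$
$S{\left(o \right)} = - o^{2}$ ($S{\left(o \right)} = o \left(- o\right) = - o^{2}$)
$\left(-62 + 44\right) S{\left(\left(0 - 1\right) + H{\left(O \right)} \right)} = \left(-62 + 44\right) \left(- \left(\left(0 - 1\right) + 0\right)^{2}\right) = - 18 \left(- \left(-1 + 0\right)^{2}\right) = - 18 \left(- \left(-1\right)^{2}\right) = - 18 \left(\left(-1\right) 1\right) = \left(-18\right) \left(-1\right) = 18$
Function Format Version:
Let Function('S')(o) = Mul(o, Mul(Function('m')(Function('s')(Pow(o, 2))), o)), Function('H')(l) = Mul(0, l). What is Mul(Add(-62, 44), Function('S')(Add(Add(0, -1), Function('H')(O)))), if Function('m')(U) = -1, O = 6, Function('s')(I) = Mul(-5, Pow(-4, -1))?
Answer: 18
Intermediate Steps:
Function('s')(I) = Rational(5, 4) (Function('s')(I) = Mul(-5, Rational(-1, 4)) = Rational(5, 4))
Function('H')(l) = 0
Function('S')(o) = Mul(-1, Pow(o, 2)) (Function('S')(o) = Mul(o, Mul(-1, o)) = Mul(-1, Pow(o, 2)))
Mul(Add(-62, 44), Function('S')(Add(Add(0, -1), Function('H')(O)))) = Mul(Add(-62, 44), Mul(-1, Pow(Add(Add(0, -1), 0), 2))) = Mul(-18, Mul(-1, Pow(Add(-1, 0), 2))) = Mul(-18, Mul(-1, Pow(-1, 2))) = Mul(-18, Mul(-1, 1)) = Mul(-18, -1) = 18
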